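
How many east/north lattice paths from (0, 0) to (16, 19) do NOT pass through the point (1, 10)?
Number of paths = 4045546406

Total paths from (0, 0) to (16, 19): C(35, 16) = 4059928950. Paths through (1, 10): (paths (0, 0) → (1, 10)) × (paths (1, 10) → (16, 19)) = C(11, 1) · C(24, 15) = 11 · 1307504 = 14382544. Avoidance count = 4059928950 − 14382544 = 4045546406.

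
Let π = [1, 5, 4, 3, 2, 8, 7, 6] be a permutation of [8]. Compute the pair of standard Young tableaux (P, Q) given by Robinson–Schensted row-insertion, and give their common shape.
P = [1, 2, 6] / [3, 7] / [4, 8] / [5];  Q = [1, 2, 6] / [3, 7] / [4, 8] / [5];  common shape = (3, 2, 2, 1)

Row-insert the values π_1, π_2, … into P one at a time, bumping the leftmost entry strictly greater than the inserted value down to the next row. The recording tableau Q records, in position (i, j), the step at which that cell was added to P.
  Insert 1 (step 1): P = [1];  Q = [1]
  Insert 5 (step 2): P = [1, 5];  Q = [1, 2]
  Insert 4 (step 3): P = [1, 4] / [5];  Q = [1, 2] / [3]
  Insert 3 (step 4): P = [1, 3] / [4] / [5];  Q = [1, 2] / [3] / [4]
  Insert 2 (step 5): P = [1, 2] / [3] / [4] / [5];  Q = [1, 2] / [3] / [4] / [5]
  Insert 8 (step 6): P = [1, 2, 8] / [3] / [4] / [5];  Q = [1, 2, 6] / [3] / [4] / [5]
  Insert 7 (step 7): P = [1, 2, 7] / [3, 8] / [4] / [5];  Q = [1, 2, 6] / [3, 7] / [4] / [5]
  Insert 6 (step 8): P = [1, 2, 6] / [3, 7] / [4, 8] / [5];  Q = [1, 2, 6] / [3, 7] / [4, 8] / [5]
Final shape: (3, 2, 2, 1).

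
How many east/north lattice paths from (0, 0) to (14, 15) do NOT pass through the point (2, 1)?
Number of paths = 48585660

Total paths from (0, 0) to (14, 15): C(29, 14) = 77558760. Paths through (2, 1): (paths (0, 0) → (2, 1)) × (paths (2, 1) → (14, 15)) = C(3, 2) · C(26, 12) = 3 · 9657700 = 28973100. Avoidance count = 77558760 − 28973100 = 48585660.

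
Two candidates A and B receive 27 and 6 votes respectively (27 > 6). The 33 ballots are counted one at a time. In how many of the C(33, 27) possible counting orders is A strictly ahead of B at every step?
Strict-lead orderings = 704816

Total orderings of the 33 votes with 27 for A: C(33, 27) = 1107568. By the Bertrand ballot formula (Cycle Lemma / reflection principle), the number of orderings in which A is strictly ahead of B throughout is (p − q)/(p + q) · C(p + q, p) = (27 − 6)/(27 + 6) · 1107568 = 704816.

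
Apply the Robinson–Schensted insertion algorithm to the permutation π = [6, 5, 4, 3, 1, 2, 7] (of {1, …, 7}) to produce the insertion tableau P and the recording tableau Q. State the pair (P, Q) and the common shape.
P = [1, 2, 7] / [3] / [4] / [5] / [6];  Q = [1, 6, 7] / [2] / [3] / [4] / [5];  common shape = (3, 1, 1, 1, 1)

Row-insert the values π_1, π_2, … into P one at a time, bumping the leftmost entry strictly greater than the inserted value down to the next row. The recording tableau Q records, in position (i, j), the step at which that cell was added to P.
  Insert 6 (step 1): P = [6];  Q = [1]
  Insert 5 (step 2): P = [5] / [6];  Q = [1] / [2]
  Insert 4 (step 3): P = [4] / [5] / [6];  Q = [1] / [2] / [3]
  Insert 3 (step 4): P = [3] / [4] / [5] / [6];  Q = [1] / [2] / [3] / [4]
  Insert 1 (step 5): P = [1] / [3] / [4] / [5] / [6];  Q = [1] / [2] / [3] / [4] / [5]
  Insert 2 (step 6): P = [1, 2] / [3] / [4] / [5] / [6];  Q = [1, 6] / [2] / [3] / [4] / [5]
  Insert 7 (step 7): P = [1, 2, 7] / [3] / [4] / [5] / [6];  Q = [1, 6, 7] / [2] / [3] / [4] / [5]
Final shape: (3, 1, 1, 1, 1).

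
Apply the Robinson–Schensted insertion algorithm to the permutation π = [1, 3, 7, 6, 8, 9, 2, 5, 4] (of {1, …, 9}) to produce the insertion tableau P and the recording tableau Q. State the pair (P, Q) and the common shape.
P = [1, 2, 4, 8, 9] / [3, 5] / [6] / [7];  Q = [1, 2, 3, 5, 6] / [4, 8] / [7] / [9];  common shape = (5, 2, 1, 1)

Row-insert the values π_1, π_2, … into P one at a time, bumping the leftmost entry strictly greater than the inserted value down to the next row. The recording tableau Q records, in position (i, j), the step at which that cell was added to P.
  Insert 1 (step 1): P = [1];  Q = [1]
  Insert 3 (step 2): P = [1, 3];  Q = [1, 2]
  Insert 7 (step 3): P = [1, 3, 7];  Q = [1, 2, 3]
  Insert 6 (step 4): P = [1, 3, 6] / [7];  Q = [1, 2, 3] / [4]
  Insert 8 (step 5): P = [1, 3, 6, 8] / [7];  Q = [1, 2, 3, 5] / [4]
  Insert 9 (step 6): P = [1, 3, 6, 8, 9] / [7];  Q = [1, 2, 3, 5, 6] / [4]
  Insert 2 (step 7): P = [1, 2, 6, 8, 9] / [3] / [7];  Q = [1, 2, 3, 5, 6] / [4] / [7]
  Insert 5 (step 8): P = [1, 2, 5, 8, 9] / [3, 6] / [7];  Q = [1, 2, 3, 5, 6] / [4, 8] / [7]
  Insert 4 (step 9): P = [1, 2, 4, 8, 9] / [3, 5] / [6] / [7];  Q = [1, 2, 3, 5, 6] / [4, 8] / [7] / [9]
Final shape: (5, 2, 1, 1).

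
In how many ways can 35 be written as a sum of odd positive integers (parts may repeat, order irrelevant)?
p_odd(35) = 585

Enumerate partitions using only odd parts via the recurrence o(n, m) = o(n, m−2) + o(n−m, m) over odd m, starting from the largest odd part ≤ n. This gives p_odd(35) = 585. (Euler's theorem: equals the count of distinct-part partitions.)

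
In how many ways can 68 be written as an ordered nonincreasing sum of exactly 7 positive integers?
p(68, 7 parts) = 47527

Partitions of n into exactly k parts are in bijection with partitions of n − k into at most k parts (subtract 1 from each part). So p(68, exactly 7) = p(61, parts ≤ 7). Computing via the recurrence p(m, j) = p(m, j−1) + p(m−j, j) gives 47527.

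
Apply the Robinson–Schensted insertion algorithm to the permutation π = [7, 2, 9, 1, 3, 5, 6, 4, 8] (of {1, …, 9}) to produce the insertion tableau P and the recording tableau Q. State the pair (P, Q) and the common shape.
P = [1, 3, 4, 6, 8] / [2, 5] / [7, 9];  Q = [1, 3, 6, 7, 9] / [2, 5] / [4, 8];  common shape = (5, 2, 2)

Row-insert the values π_1, π_2, … into P one at a time, bumping the leftmost entry strictly greater than the inserted value down to the next row. The recording tableau Q records, in position (i, j), the step at which that cell was added to P.
  Insert 7 (step 1): P = [7];  Q = [1]
  Insert 2 (step 2): P = [2] / [7];  Q = [1] / [2]
  Insert 9 (step 3): P = [2, 9] / [7];  Q = [1, 3] / [2]
  Insert 1 (step 4): P = [1, 9] / [2] / [7];  Q = [1, 3] / [2] / [4]
  Insert 3 (step 5): P = [1, 3] / [2, 9] / [7];  Q = [1, 3] / [2, 5] / [4]
  Insert 5 (step 6): P = [1, 3, 5] / [2, 9] / [7];  Q = [1, 3, 6] / [2, 5] / [4]
  Insert 6 (step 7): P = [1, 3, 5, 6] / [2, 9] / [7];  Q = [1, 3, 6, 7] / [2, 5] / [4]
  Insert 4 (step 8): P = [1, 3, 4, 6] / [2, 5] / [7, 9];  Q = [1, 3, 6, 7] / [2, 5] / [4, 8]
  Insert 8 (step 9): P = [1, 3, 4, 6, 8] / [2, 5] / [7, 9];  Q = [1, 3, 6, 7, 9] / [2, 5] / [4, 8]
Final shape: (5, 2, 2).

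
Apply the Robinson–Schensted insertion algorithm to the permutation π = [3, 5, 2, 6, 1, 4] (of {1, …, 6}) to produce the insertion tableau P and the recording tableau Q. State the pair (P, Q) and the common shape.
P = [1, 4, 6] / [2, 5] / [3];  Q = [1, 2, 4] / [3, 6] / [5];  common shape = (3, 2, 1)

Row-insert the values π_1, π_2, … into P one at a time, bumping the leftmost entry strictly greater than the inserted value down to the next row. The recording tableau Q records, in position (i, j), the step at which that cell was added to P.
  Insert 3 (step 1): P = [3];  Q = [1]
  Insert 5 (step 2): P = [3, 5];  Q = [1, 2]
  Insert 2 (step 3): P = [2, 5] / [3];  Q = [1, 2] / [3]
  Insert 6 (step 4): P = [2, 5, 6] / [3];  Q = [1, 2, 4] / [3]
  Insert 1 (step 5): P = [1, 5, 6] / [2] / [3];  Q = [1, 2, 4] / [3] / [5]
  Insert 4 (step 6): P = [1, 4, 6] / [2, 5] / [3];  Q = [1, 2, 4] / [3, 6] / [5]
Final shape: (3, 2, 1).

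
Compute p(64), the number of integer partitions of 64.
p(64) = 1741630

Compute p(n) via the recurrence p(n, m) = p(n, m−1) + p(n−m, m), where p(n, m) counts partitions of n with all parts ≤ m and p(n) = p(n, n). The base cases are p(0, m) = 1 and p(n, 0) = 0 for n > 0. Filling the table yields p(64) = 1741630. (Euler's pentagonal recurrence is an alternative.)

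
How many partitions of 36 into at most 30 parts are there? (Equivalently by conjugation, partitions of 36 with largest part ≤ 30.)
p(36, parts ≤ 30) = 17958

Use the recurrence p(n, m) = p(n, m−1) + p(n−m, m): either the largest part is < m (count p(n, m−1)) or the largest part is exactly m (remove one copy of m, count p(n−m, m)). With p(0, ·) = 1 this gives p(36, parts ≤ 30) = 17958. (By conjugating Young diagrams, this also counts partitions of 36 into at most 30 parts.)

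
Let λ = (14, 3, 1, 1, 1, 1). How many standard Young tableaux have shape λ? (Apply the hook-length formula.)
# SYT of shape (14, 3, 1, 1, 1, 1) = 1101600

Hook-length formula: f^λ = n! / Π hook(c), product over all cells c of the Young diagram. For λ = (14, 3, 1, 1, 1, 1), n = 21 boxes. Hook lengths by row (left-to-right, top-to-bottom): [19, 14, 13, 11, 10, 9, 8, 7, 6, 5, 4, 3, 2, 1]; [7, 2, 1]; [4]; [3]; [2]; [1]. Product of hooks = 46378850918400. So f^λ = 21! / 46378850918400 = 51090942171709440000 / 46378850918400 = 1101600.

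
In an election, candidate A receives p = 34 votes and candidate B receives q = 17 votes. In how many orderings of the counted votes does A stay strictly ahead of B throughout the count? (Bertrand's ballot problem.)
Strict-lead orderings = 4923689695575

Total orderings of the 51 votes with 34 for A: C(51, 34) = 14771069086725. By the Bertrand ballot formula (Cycle Lemma / reflection principle), the number of orderings in which A is strictly ahead of B throughout is (p − q)/(p + q) · C(p + q, p) = (34 − 17)/(34 + 17) · 14771069086725 = 4923689695575.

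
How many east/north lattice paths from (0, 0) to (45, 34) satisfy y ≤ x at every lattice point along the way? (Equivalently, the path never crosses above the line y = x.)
Number of paths = 6608222917372422478860

By the reflection principle (André's argument), the number of monotone paths to (45, 34) with n ≤ m that never go above y = x is C(79, 45) − C(79, 46) = 25331521183260952835630 − 18723298265888530356770 = 6608222917372422478860.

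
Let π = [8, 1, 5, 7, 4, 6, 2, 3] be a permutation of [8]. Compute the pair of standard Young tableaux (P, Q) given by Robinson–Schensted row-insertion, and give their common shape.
P = [1, 2, 3] / [4, 6] / [5, 7] / [8];  Q = [1, 3, 4] / [2, 6] / [5, 8] / [7];  common shape = (3, 2, 2, 1)

Row-insert the values π_1, π_2, … into P one at a time, bumping the leftmost entry strictly greater than the inserted value down to the next row. The recording tableau Q records, in position (i, j), the step at which that cell was added to P.
  Insert 8 (step 1): P = [8];  Q = [1]
  Insert 1 (step 2): P = [1] / [8];  Q = [1] / [2]
  Insert 5 (step 3): P = [1, 5] / [8];  Q = [1, 3] / [2]
  Insert 7 (step 4): P = [1, 5, 7] / [8];  Q = [1, 3, 4] / [2]
  Insert 4 (step 5): P = [1, 4, 7] / [5] / [8];  Q = [1, 3, 4] / [2] / [5]
  Insert 6 (step 6): P = [1, 4, 6] / [5, 7] / [8];  Q = [1, 3, 4] / [2, 6] / [5]
  Insert 2 (step 7): P = [1, 2, 6] / [4, 7] / [5] / [8];  Q = [1, 3, 4] / [2, 6] / [5] / [7]
  Insert 3 (step 8): P = [1, 2, 3] / [4, 6] / [5, 7] / [8];  Q = [1, 3, 4] / [2, 6] / [5, 8] / [7]
Final shape: (3, 2, 2, 1).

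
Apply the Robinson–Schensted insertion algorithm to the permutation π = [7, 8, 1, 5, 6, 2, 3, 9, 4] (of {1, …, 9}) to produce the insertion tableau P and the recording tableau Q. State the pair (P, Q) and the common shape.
P = [1, 2, 3, 4] / [5, 6, 9] / [7, 8];  Q = [1, 2, 5, 8] / [3, 4, 9] / [6, 7];  common shape = (4, 3, 2)

Row-insert the values π_1, π_2, … into P one at a time, bumping the leftmost entry strictly greater than the inserted value down to the next row. The recording tableau Q records, in position (i, j), the step at which that cell was added to P.
  Insert 7 (step 1): P = [7];  Q = [1]
  Insert 8 (step 2): P = [7, 8];  Q = [1, 2]
  Insert 1 (step 3): P = [1, 8] / [7];  Q = [1, 2] / [3]
  Insert 5 (step 4): P = [1, 5] / [7, 8];  Q = [1, 2] / [3, 4]
  Insert 6 (step 5): P = [1, 5, 6] / [7, 8];  Q = [1, 2, 5] / [3, 4]
  Insert 2 (step 6): P = [1, 2, 6] / [5, 8] / [7];  Q = [1, 2, 5] / [3, 4] / [6]
  Insert 3 (step 7): P = [1, 2, 3] / [5, 6] / [7, 8];  Q = [1, 2, 5] / [3, 4] / [6, 7]
  Insert 9 (step 8): P = [1, 2, 3, 9] / [5, 6] / [7, 8];  Q = [1, 2, 5, 8] / [3, 4] / [6, 7]
  Insert 4 (step 9): P = [1, 2, 3, 4] / [5, 6, 9] / [7, 8];  Q = [1, 2, 5, 8] / [3, 4, 9] / [6, 7]
Final shape: (4, 3, 2).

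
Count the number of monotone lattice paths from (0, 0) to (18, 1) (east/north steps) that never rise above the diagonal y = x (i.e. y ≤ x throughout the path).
Number of paths = 18

By the reflection principle (André's argument), the number of monotone paths to (18, 1) with n ≤ m that never go above y = x is C(19, 18) − C(19, 19) = 19 − 1 = 18.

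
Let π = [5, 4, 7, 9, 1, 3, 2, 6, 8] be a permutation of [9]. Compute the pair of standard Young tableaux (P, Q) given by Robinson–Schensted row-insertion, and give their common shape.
P = [1, 2, 6, 8] / [3, 7, 9] / [4] / [5];  Q = [1, 3, 4, 9] / [2, 6, 8] / [5] / [7];  common shape = (4, 3, 1, 1)

Row-insert the values π_1, π_2, … into P one at a time, bumping the leftmost entry strictly greater than the inserted value down to the next row. The recording tableau Q records, in position (i, j), the step at which that cell was added to P.
  Insert 5 (step 1): P = [5];  Q = [1]
  Insert 4 (step 2): P = [4] / [5];  Q = [1] / [2]
  Insert 7 (step 3): P = [4, 7] / [5];  Q = [1, 3] / [2]
  Insert 9 (step 4): P = [4, 7, 9] / [5];  Q = [1, 3, 4] / [2]
  Insert 1 (step 5): P = [1, 7, 9] / [4] / [5];  Q = [1, 3, 4] / [2] / [5]
  Insert 3 (step 6): P = [1, 3, 9] / [4, 7] / [5];  Q = [1, 3, 4] / [2, 6] / [5]
  Insert 2 (step 7): P = [1, 2, 9] / [3, 7] / [4] / [5];  Q = [1, 3, 4] / [2, 6] / [5] / [7]
  Insert 6 (step 8): P = [1, 2, 6] / [3, 7, 9] / [4] / [5];  Q = [1, 3, 4] / [2, 6, 8] / [5] / [7]
  Insert 8 (step 9): P = [1, 2, 6, 8] / [3, 7, 9] / [4] / [5];  Q = [1, 3, 4, 9] / [2, 6, 8] / [5] / [7]
Final shape: (4, 3, 1, 1).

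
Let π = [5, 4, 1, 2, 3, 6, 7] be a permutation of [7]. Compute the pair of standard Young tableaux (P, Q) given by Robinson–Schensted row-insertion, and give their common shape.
P = [1, 2, 3, 6, 7] / [4] / [5];  Q = [1, 4, 5, 6, 7] / [2] / [3];  common shape = (5, 1, 1)

Row-insert the values π_1, π_2, … into P one at a time, bumping the leftmost entry strictly greater than the inserted value down to the next row. The recording tableau Q records, in position (i, j), the step at which that cell was added to P.
  Insert 5 (step 1): P = [5];  Q = [1]
  Insert 4 (step 2): P = [4] / [5];  Q = [1] / [2]
  Insert 1 (step 3): P = [1] / [4] / [5];  Q = [1] / [2] / [3]
  Insert 2 (step 4): P = [1, 2] / [4] / [5];  Q = [1, 4] / [2] / [3]
  Insert 3 (step 5): P = [1, 2, 3] / [4] / [5];  Q = [1, 4, 5] / [2] / [3]
  Insert 6 (step 6): P = [1, 2, 3, 6] / [4] / [5];  Q = [1, 4, 5, 6] / [2] / [3]
  Insert 7 (step 7): P = [1, 2, 3, 6, 7] / [4] / [5];  Q = [1, 4, 5, 6, 7] / [2] / [3]
Final shape: (5, 1, 1).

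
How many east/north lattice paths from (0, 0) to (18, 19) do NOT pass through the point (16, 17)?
Number of paths = 10671813240

Total paths from (0, 0) to (18, 19): C(37, 18) = 17672631900. Paths through (16, 17): (paths (0, 0) → (16, 17)) × (paths (16, 17) → (18, 19)) = C(33, 16) · C(4, 2) = 1166803110 · 6 = 7000818660. Avoidance count = 17672631900 − 7000818660 = 10671813240.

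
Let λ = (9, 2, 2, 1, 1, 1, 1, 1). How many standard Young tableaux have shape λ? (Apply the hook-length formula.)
# SYT of shape (9, 2, 2, 1, 1, 1, 1, 1) = 590733

Hook-length formula: f^λ = n! / Π hook(c), product over all cells c of the Young diagram. For λ = (9, 2, 2, 1, 1, 1, 1, 1), n = 18 boxes. Hook lengths by row (left-to-right, top-to-bottom): [16, 10, 7, 6, 5, 4, 3, 2, 1]; [8, 2]; [7, 1]; [5]; [4]; [3]; [2]; [1]. Product of hooks = 10838016000. So f^λ = 18! / 10838016000 = 6402373705728000 / 10838016000 = 590733.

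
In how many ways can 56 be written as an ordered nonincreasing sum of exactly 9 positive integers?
p(56, 9 parts) = 32278

Partitions of n into exactly k parts are in bijection with partitions of n − k into at most k parts (subtract 1 from each part). So p(56, exactly 9) = p(47, parts ≤ 9). Computing via the recurrence p(m, j) = p(m, j−1) + p(m−j, j) gives 32278.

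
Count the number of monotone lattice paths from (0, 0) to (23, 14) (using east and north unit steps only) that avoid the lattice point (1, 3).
Number of paths = 5332939920

Total paths from (0, 0) to (23, 14): C(37, 23) = 6107086800. Paths through (1, 3): (paths (0, 0) → (1, 3)) × (paths (1, 3) → (23, 14)) = C(4, 1) · C(33, 22) = 4 · 193536720 = 774146880. Avoidance count = 6107086800 − 774146880 = 5332939920.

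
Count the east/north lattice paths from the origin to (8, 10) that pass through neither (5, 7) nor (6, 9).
Number of paths = 20031

Inclusion–exclusion. Total paths: C(18, 8) = 43758. Through P₁: C(12, 5)·C(6, 3) = 15840. Through P₂: C(15, 6)·C(3, 2) = 15015. Since P₁ is strictly southwest of P₂, a monotone path through both must visit P₁ then P₂; paths through both = C(12, 5)·C(3, 1)·C(3, 2) = 7128. Avoid both = 43758 − 15840 − 15015 + 7128 = 20031.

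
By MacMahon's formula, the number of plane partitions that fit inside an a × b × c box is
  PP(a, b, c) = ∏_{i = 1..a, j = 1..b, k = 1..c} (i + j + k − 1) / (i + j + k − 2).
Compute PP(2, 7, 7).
PP(2, 7, 7) = 2760615

Evaluate the triple product over i = 1..2, j = 1..7, k = 1..7. The factors are (2/1) · (3/2) · (4/3) · (5/4) · (6/5) · (7/6) · (8/7) · (3/2) · … (98 factors total). The numerators and denominators telescope so the product is an integer; carrying out the multiplication exactly gives PP(2, 7, 7) = 2760615.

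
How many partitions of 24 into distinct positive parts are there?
q(24) = 122

A partition into distinct parts is a strictly decreasing sequence summing to n. The recurrence d(n, m) = d(n, m−1) + d(n−m, m−1) (use part m at most once) with q(n) = d(n, n) gives q(24) = 122. (Euler's theorem: # distinct-part partitions = # odd-part partitions.)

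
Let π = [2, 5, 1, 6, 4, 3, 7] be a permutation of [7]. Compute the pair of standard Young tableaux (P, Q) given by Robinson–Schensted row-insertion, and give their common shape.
P = [1, 3, 6, 7] / [2, 4] / [5];  Q = [1, 2, 4, 7] / [3, 5] / [6];  common shape = (4, 2, 1)

Row-insert the values π_1, π_2, … into P one at a time, bumping the leftmost entry strictly greater than the inserted value down to the next row. The recording tableau Q records, in position (i, j), the step at which that cell was added to P.
  Insert 2 (step 1): P = [2];  Q = [1]
  Insert 5 (step 2): P = [2, 5];  Q = [1, 2]
  Insert 1 (step 3): P = [1, 5] / [2];  Q = [1, 2] / [3]
  Insert 6 (step 4): P = [1, 5, 6] / [2];  Q = [1, 2, 4] / [3]
  Insert 4 (step 5): P = [1, 4, 6] / [2, 5];  Q = [1, 2, 4] / [3, 5]
  Insert 3 (step 6): P = [1, 3, 6] / [2, 4] / [5];  Q = [1, 2, 4] / [3, 5] / [6]
  Insert 7 (step 7): P = [1, 3, 6, 7] / [2, 4] / [5];  Q = [1, 2, 4, 7] / [3, 5] / [6]
Final shape: (4, 2, 1).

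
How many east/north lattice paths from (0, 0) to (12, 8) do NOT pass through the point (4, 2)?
Number of paths = 80925

Total paths from (0, 0) to (12, 8): C(20, 12) = 125970. Paths through (4, 2): (paths (0, 0) → (4, 2)) × (paths (4, 2) → (12, 8)) = C(6, 4) · C(14, 8) = 15 · 3003 = 45045. Avoidance count = 125970 − 45045 = 80925.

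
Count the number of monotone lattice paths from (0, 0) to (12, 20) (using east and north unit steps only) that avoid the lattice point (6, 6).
Number of paths = 189978600

Total paths from (0, 0) to (12, 20): C(32, 12) = 225792840. Paths through (6, 6): (paths (0, 0) → (6, 6)) × (paths (6, 6) → (12, 20)) = C(12, 6) · C(20, 6) = 924 · 38760 = 35814240. Avoidance count = 225792840 − 35814240 = 189978600.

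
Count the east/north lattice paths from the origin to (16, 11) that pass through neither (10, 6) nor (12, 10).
Number of paths = 6705569

Inclusion–exclusion. Total paths: C(27, 16) = 13037895. Through P₁: C(16, 10)·C(11, 6) = 3699696. Through P₂: C(22, 12)·C(5, 4) = 3233230. Since P₁ is strictly southwest of P₂, a monotone path through both must visit P₁ then P₂; paths through both = C(16, 10)·C(6, 2)·C(5, 4) = 600600. Avoid both = 13037895 − 3699696 − 3233230 + 600600 = 6705569.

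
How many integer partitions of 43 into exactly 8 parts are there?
p(43, 8 parts) = 5066

Partitions of n into exactly k parts are in bijection with partitions of n − k into at most k parts (subtract 1 from each part). So p(43, exactly 8) = p(35, parts ≤ 8). Computing via the recurrence p(m, j) = p(m, j−1) + p(m−j, j) gives 5066.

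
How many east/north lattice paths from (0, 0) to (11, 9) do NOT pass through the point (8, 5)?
Number of paths = 122915

Total paths from (0, 0) to (11, 9): C(20, 11) = 167960. Paths through (8, 5): (paths (0, 0) → (8, 5)) × (paths (8, 5) → (11, 9)) = C(13, 8) · C(7, 3) = 1287 · 35 = 45045. Avoidance count = 167960 − 45045 = 122915.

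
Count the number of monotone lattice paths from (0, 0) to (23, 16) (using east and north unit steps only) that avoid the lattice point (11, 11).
Number of paths = 33346047774

Total paths from (0, 0) to (23, 16): C(39, 23) = 37711260990. Paths through (11, 11): (paths (0, 0) → (11, 11)) × (paths (11, 11) → (23, 16)) = C(22, 11) · C(17, 12) = 705432 · 6188 = 4365213216. Avoidance count = 37711260990 − 4365213216 = 33346047774.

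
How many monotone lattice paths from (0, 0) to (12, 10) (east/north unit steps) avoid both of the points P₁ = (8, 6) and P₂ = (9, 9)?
Number of paths = 290004

Inclusion–exclusion. Total paths: C(22, 12) = 646646. Through P₁: C(14, 8)·C(8, 4) = 210210. Through P₂: C(18, 9)·C(4, 3) = 194480. Since P₁ is strictly southwest of P₂, a monotone path through both must visit P₁ then P₂; paths through both = C(14, 8)·C(4, 1)·C(4, 3) = 48048. Avoid both = 646646 − 210210 − 194480 + 48048 = 290004.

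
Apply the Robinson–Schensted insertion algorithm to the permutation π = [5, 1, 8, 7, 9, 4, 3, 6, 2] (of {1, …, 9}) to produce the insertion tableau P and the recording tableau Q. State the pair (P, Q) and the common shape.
P = [1, 2, 6] / [3, 7, 9] / [4] / [5] / [8];  Q = [1, 3, 5] / [2, 4, 8] / [6] / [7] / [9];  common shape = (3, 3, 1, 1, 1)

Row-insert the values π_1, π_2, … into P one at a time, bumping the leftmost entry strictly greater than the inserted value down to the next row. The recording tableau Q records, in position (i, j), the step at which that cell was added to P.
  Insert 5 (step 1): P = [5];  Q = [1]
  Insert 1 (step 2): P = [1] / [5];  Q = [1] / [2]
  Insert 8 (step 3): P = [1, 8] / [5];  Q = [1, 3] / [2]
  Insert 7 (step 4): P = [1, 7] / [5, 8];  Q = [1, 3] / [2, 4]
  Insert 9 (step 5): P = [1, 7, 9] / [5, 8];  Q = [1, 3, 5] / [2, 4]
  Insert 4 (step 6): P = [1, 4, 9] / [5, 7] / [8];  Q = [1, 3, 5] / [2, 4] / [6]
  Insert 3 (step 7): P = [1, 3, 9] / [4, 7] / [5] / [8];  Q = [1, 3, 5] / [2, 4] / [6] / [7]
  Insert 6 (step 8): P = [1, 3, 6] / [4, 7, 9] / [5] / [8];  Q = [1, 3, 5] / [2, 4, 8] / [6] / [7]
  Insert 2 (step 9): P = [1, 2, 6] / [3, 7, 9] / [4] / [5] / [8];  Q = [1, 3, 5] / [2, 4, 8] / [6] / [7] / [9]
Final shape: (3, 3, 1, 1, 1).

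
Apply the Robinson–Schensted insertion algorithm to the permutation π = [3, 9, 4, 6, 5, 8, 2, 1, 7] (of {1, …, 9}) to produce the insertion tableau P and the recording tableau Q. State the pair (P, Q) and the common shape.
P = [1, 4, 5, 7] / [2, 8] / [3] / [6] / [9];  Q = [1, 2, 4, 6] / [3, 9] / [5] / [7] / [8];  common shape = (4, 2, 1, 1, 1)

Row-insert the values π_1, π_2, … into P one at a time, bumping the leftmost entry strictly greater than the inserted value down to the next row. The recording tableau Q records, in position (i, j), the step at which that cell was added to P.
  Insert 3 (step 1): P = [3];  Q = [1]
  Insert 9 (step 2): P = [3, 9];  Q = [1, 2]
  Insert 4 (step 3): P = [3, 4] / [9];  Q = [1, 2] / [3]
  Insert 6 (step 4): P = [3, 4, 6] / [9];  Q = [1, 2, 4] / [3]
  Insert 5 (step 5): P = [3, 4, 5] / [6] / [9];  Q = [1, 2, 4] / [3] / [5]
  Insert 8 (step 6): P = [3, 4, 5, 8] / [6] / [9];  Q = [1, 2, 4, 6] / [3] / [5]
  Insert 2 (step 7): P = [2, 4, 5, 8] / [3] / [6] / [9];  Q = [1, 2, 4, 6] / [3] / [5] / [7]
  Insert 1 (step 8): P = [1, 4, 5, 8] / [2] / [3] / [6] / [9];  Q = [1, 2, 4, 6] / [3] / [5] / [7] / [8]
  Insert 7 (step 9): P = [1, 4, 5, 7] / [2, 8] / [3] / [6] / [9];  Q = [1, 2, 4, 6] / [3, 9] / [5] / [7] / [8]
Final shape: (4, 2, 1, 1, 1).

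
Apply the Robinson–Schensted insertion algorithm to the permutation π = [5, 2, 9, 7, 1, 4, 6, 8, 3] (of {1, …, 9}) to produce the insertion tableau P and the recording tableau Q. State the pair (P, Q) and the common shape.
P = [1, 3, 6, 8] / [2, 4] / [5, 7] / [9];  Q = [1, 3, 7, 8] / [2, 4] / [5, 6] / [9];  common shape = (4, 2, 2, 1)

Row-insert the values π_1, π_2, … into P one at a time, bumping the leftmost entry strictly greater than the inserted value down to the next row. The recording tableau Q records, in position (i, j), the step at which that cell was added to P.
  Insert 5 (step 1): P = [5];  Q = [1]
  Insert 2 (step 2): P = [2] / [5];  Q = [1] / [2]
  Insert 9 (step 3): P = [2, 9] / [5];  Q = [1, 3] / [2]
  Insert 7 (step 4): P = [2, 7] / [5, 9];  Q = [1, 3] / [2, 4]
  Insert 1 (step 5): P = [1, 7] / [2, 9] / [5];  Q = [1, 3] / [2, 4] / [5]
  Insert 4 (step 6): P = [1, 4] / [2, 7] / [5, 9];  Q = [1, 3] / [2, 4] / [5, 6]
  Insert 6 (step 7): P = [1, 4, 6] / [2, 7] / [5, 9];  Q = [1, 3, 7] / [2, 4] / [5, 6]
  Insert 8 (step 8): P = [1, 4, 6, 8] / [2, 7] / [5, 9];  Q = [1, 3, 7, 8] / [2, 4] / [5, 6]
  Insert 3 (step 9): P = [1, 3, 6, 8] / [2, 4] / [5, 7] / [9];  Q = [1, 3, 7, 8] / [2, 4] / [5, 6] / [9]
Final shape: (4, 2, 2, 1).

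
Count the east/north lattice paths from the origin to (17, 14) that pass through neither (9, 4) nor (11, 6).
Number of paths = 209613297

Inclusion–exclusion. Total paths: C(31, 17) = 265182525. Through P₁: C(13, 9)·C(18, 8) = 31286970. Through P₂: C(17, 11)·C(14, 6) = 37165128. Since P₁ is strictly southwest of P₂, a monotone path through both must visit P₁ then P₂; paths through both = C(13, 9)·C(4, 2)·C(14, 6) = 12882870. Avoid both = 265182525 − 31286970 − 37165128 + 12882870 = 209613297.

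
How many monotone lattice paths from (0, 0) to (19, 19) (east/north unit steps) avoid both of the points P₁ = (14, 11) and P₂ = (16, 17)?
Number of paths = 19188630900

Inclusion–exclusion. Total paths: C(38, 19) = 35345263800. Through P₁: C(25, 14)·C(13, 5) = 5736673800. Through P₂: C(33, 16)·C(5, 3) = 11668031100. Since P₁ is strictly southwest of P₂, a monotone path through both must visit P₁ then P₂; paths through both = C(25, 14)·C(8, 2)·C(5, 3) = 1248072000. Avoid both = 35345263800 − 5736673800 − 11668031100 + 1248072000 = 19188630900.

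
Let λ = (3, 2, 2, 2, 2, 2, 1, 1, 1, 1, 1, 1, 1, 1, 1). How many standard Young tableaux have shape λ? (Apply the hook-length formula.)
# SYT of shape (3, 2, 2, 2, 2, 2, 1, 1, 1, 1, 1, 1, 1, 1, 1) = 601920

Hook-length formula: f^λ = n! / Π hook(c), product over all cells c of the Young diagram. For λ = (3, 2, 2, 2, 2, 2, 1, 1, 1, 1, 1, 1, 1, 1, 1), n = 22 boxes. Hook lengths by row (left-to-right, top-to-bottom): [17, 7, 1]; [15, 5]; [14, 4]; [13, 3]; [12, 2]; [11, 1]; [9]; [8]; [7]; [6]; [5]; [4]; [3]; [2]; [1]. Product of hooks = 1867358997504000. So f^λ = 22! / 1867358997504000 = 1124000727777607680000 / 1867358997504000 = 601920.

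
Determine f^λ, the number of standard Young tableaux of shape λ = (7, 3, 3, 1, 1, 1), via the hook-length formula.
# SYT of shape (7, 3, 3, 1, 1, 1) = 429000

Hook-length formula: f^λ = n! / Π hook(c), product over all cells c of the Young diagram. For λ = (7, 3, 3, 1, 1, 1), n = 16 boxes. Hook lengths by row (left-to-right, top-to-bottom): [12, 8, 7, 4, 3, 2, 1]; [7, 3, 2]; [6, 2, 1]; [3]; [2]; [1]. Product of hooks = 48771072. So f^λ = 16! / 48771072 = 20922789888000 / 48771072 = 429000.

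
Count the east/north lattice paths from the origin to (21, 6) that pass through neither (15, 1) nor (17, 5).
Number of paths = 158148

Inclusion–exclusion. Total paths: C(27, 21) = 296010. Through P₁: C(16, 15)·C(11, 6) = 7392. Through P₂: C(22, 17)·C(5, 4) = 131670. Since P₁ is strictly southwest of P₂, a monotone path through both must visit P₁ then P₂; paths through both = C(16, 15)·C(6, 2)·C(5, 4) = 1200. Avoid both = 296010 − 7392 − 131670 + 1200 = 158148.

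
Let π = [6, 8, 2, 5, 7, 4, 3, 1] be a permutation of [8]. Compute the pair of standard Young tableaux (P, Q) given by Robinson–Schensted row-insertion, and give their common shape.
P = [1, 3, 7] / [2, 8] / [4] / [5] / [6];  Q = [1, 2, 5] / [3, 4] / [6] / [7] / [8];  common shape = (3, 2, 1, 1, 1)

Row-insert the values π_1, π_2, … into P one at a time, bumping the leftmost entry strictly greater than the inserted value down to the next row. The recording tableau Q records, in position (i, j), the step at which that cell was added to P.
  Insert 6 (step 1): P = [6];  Q = [1]
  Insert 8 (step 2): P = [6, 8];  Q = [1, 2]
  Insert 2 (step 3): P = [2, 8] / [6];  Q = [1, 2] / [3]
  Insert 5 (step 4): P = [2, 5] / [6, 8];  Q = [1, 2] / [3, 4]
  Insert 7 (step 5): P = [2, 5, 7] / [6, 8];  Q = [1, 2, 5] / [3, 4]
  Insert 4 (step 6): P = [2, 4, 7] / [5, 8] / [6];  Q = [1, 2, 5] / [3, 4] / [6]
  Insert 3 (step 7): P = [2, 3, 7] / [4, 8] / [5] / [6];  Q = [1, 2, 5] / [3, 4] / [6] / [7]
  Insert 1 (step 8): P = [1, 3, 7] / [2, 8] / [4] / [5] / [6];  Q = [1, 2, 5] / [3, 4] / [6] / [7] / [8]
Final shape: (3, 2, 1, 1, 1).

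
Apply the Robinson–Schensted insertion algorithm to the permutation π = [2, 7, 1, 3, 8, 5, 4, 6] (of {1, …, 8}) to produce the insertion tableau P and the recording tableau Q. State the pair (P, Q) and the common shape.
P = [1, 3, 4, 6] / [2, 5, 8] / [7];  Q = [1, 2, 5, 8] / [3, 4, 6] / [7];  common shape = (4, 3, 1)

Row-insert the values π_1, π_2, … into P one at a time, bumping the leftmost entry strictly greater than the inserted value down to the next row. The recording tableau Q records, in position (i, j), the step at which that cell was added to P.
  Insert 2 (step 1): P = [2];  Q = [1]
  Insert 7 (step 2): P = [2, 7];  Q = [1, 2]
  Insert 1 (step 3): P = [1, 7] / [2];  Q = [1, 2] / [3]
  Insert 3 (step 4): P = [1, 3] / [2, 7];  Q = [1, 2] / [3, 4]
  Insert 8 (step 5): P = [1, 3, 8] / [2, 7];  Q = [1, 2, 5] / [3, 4]
  Insert 5 (step 6): P = [1, 3, 5] / [2, 7, 8];  Q = [1, 2, 5] / [3, 4, 6]
  Insert 4 (step 7): P = [1, 3, 4] / [2, 5, 8] / [7];  Q = [1, 2, 5] / [3, 4, 6] / [7]
  Insert 6 (step 8): P = [1, 3, 4, 6] / [2, 5, 8] / [7];  Q = [1, 2, 5, 8] / [3, 4, 6] / [7]
Final shape: (4, 3, 1).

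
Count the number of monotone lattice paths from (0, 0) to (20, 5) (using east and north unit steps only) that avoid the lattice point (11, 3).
Number of paths = 33110

Total paths from (0, 0) to (20, 5): C(25, 20) = 53130. Paths through (11, 3): (paths (0, 0) → (11, 3)) × (paths (11, 3) → (20, 5)) = C(14, 11) · C(11, 9) = 364 · 55 = 20020. Avoidance count = 53130 − 20020 = 33110.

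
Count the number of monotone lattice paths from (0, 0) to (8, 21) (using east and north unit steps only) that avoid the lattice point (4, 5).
Number of paths = 3681675

Total paths from (0, 0) to (8, 21): C(29, 8) = 4292145. Paths through (4, 5): (paths (0, 0) → (4, 5)) × (paths (4, 5) → (8, 21)) = C(9, 4) · C(20, 4) = 126 · 4845 = 610470. Avoidance count = 4292145 − 610470 = 3681675.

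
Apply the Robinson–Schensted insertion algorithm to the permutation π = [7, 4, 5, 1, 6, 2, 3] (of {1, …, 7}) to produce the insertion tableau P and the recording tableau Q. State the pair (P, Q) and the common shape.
P = [1, 2, 3] / [4, 5, 6] / [7];  Q = [1, 3, 5] / [2, 6, 7] / [4];  common shape = (3, 3, 1)

Row-insert the values π_1, π_2, … into P one at a time, bumping the leftmost entry strictly greater than the inserted value down to the next row. The recording tableau Q records, in position (i, j), the step at which that cell was added to P.
  Insert 7 (step 1): P = [7];  Q = [1]
  Insert 4 (step 2): P = [4] / [7];  Q = [1] / [2]
  Insert 5 (step 3): P = [4, 5] / [7];  Q = [1, 3] / [2]
  Insert 1 (step 4): P = [1, 5] / [4] / [7];  Q = [1, 3] / [2] / [4]
  Insert 6 (step 5): P = [1, 5, 6] / [4] / [7];  Q = [1, 3, 5] / [2] / [4]
  Insert 2 (step 6): P = [1, 2, 6] / [4, 5] / [7];  Q = [1, 3, 5] / [2, 6] / [4]
  Insert 3 (step 7): P = [1, 2, 3] / [4, 5, 6] / [7];  Q = [1, 3, 5] / [2, 6, 7] / [4]
Final shape: (3, 3, 1).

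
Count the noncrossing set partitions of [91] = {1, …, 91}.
C_91 = 3935312233584004685417853572763349509774031680023800

These noncrossing partitions are counted by the Catalan number C_n = (1/(n + 1)) · C(2n, n). For n = 91: C_91 = (1/92) · C(182, 91) = 362048725489728431058442528694228154899210914562189600/92 = 3935312233584004685417853572763349509774031680023800.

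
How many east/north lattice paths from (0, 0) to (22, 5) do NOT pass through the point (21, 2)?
Number of paths = 79718

Total paths from (0, 0) to (22, 5): C(27, 22) = 80730. Paths through (21, 2): (paths (0, 0) → (21, 2)) × (paths (21, 2) → (22, 5)) = C(23, 21) · C(4, 1) = 253 · 4 = 1012. Avoidance count = 80730 − 1012 = 79718.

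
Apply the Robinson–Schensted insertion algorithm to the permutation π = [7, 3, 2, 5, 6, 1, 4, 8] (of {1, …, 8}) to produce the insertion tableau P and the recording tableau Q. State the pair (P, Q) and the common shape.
P = [1, 4, 6, 8] / [2, 5] / [3] / [7];  Q = [1, 4, 5, 8] / [2, 7] / [3] / [6];  common shape = (4, 2, 1, 1)

Row-insert the values π_1, π_2, … into P one at a time, bumping the leftmost entry strictly greater than the inserted value down to the next row. The recording tableau Q records, in position (i, j), the step at which that cell was added to P.
  Insert 7 (step 1): P = [7];  Q = [1]
  Insert 3 (step 2): P = [3] / [7];  Q = [1] / [2]
  Insert 2 (step 3): P = [2] / [3] / [7];  Q = [1] / [2] / [3]
  Insert 5 (step 4): P = [2, 5] / [3] / [7];  Q = [1, 4] / [2] / [3]
  Insert 6 (step 5): P = [2, 5, 6] / [3] / [7];  Q = [1, 4, 5] / [2] / [3]
  Insert 1 (step 6): P = [1, 5, 6] / [2] / [3] / [7];  Q = [1, 4, 5] / [2] / [3] / [6]
  Insert 4 (step 7): P = [1, 4, 6] / [2, 5] / [3] / [7];  Q = [1, 4, 5] / [2, 7] / [3] / [6]
  Insert 8 (step 8): P = [1, 4, 6, 8] / [2, 5] / [3] / [7];  Q = [1, 4, 5, 8] / [2, 7] / [3] / [6]
Final shape: (4, 2, 1, 1).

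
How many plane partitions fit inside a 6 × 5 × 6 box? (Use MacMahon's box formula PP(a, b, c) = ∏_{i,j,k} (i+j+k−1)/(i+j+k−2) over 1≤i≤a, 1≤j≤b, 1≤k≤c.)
PP(6, 5, 6) = 55197331332

Evaluate the triple product over i = 1..6, j = 1..5, k = 1..6. The factors are (2/1) · (3/2) · (4/3) · (5/4) · (6/5) · (7/6) · (3/2) · (4/3) · … (180 factors total). The numerators and denominators telescope so the product is an integer; carrying out the multiplication exactly gives PP(6, 5, 6) = 55197331332.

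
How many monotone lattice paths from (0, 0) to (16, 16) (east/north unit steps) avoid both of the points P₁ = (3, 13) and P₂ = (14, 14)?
Number of paths = 360107510

Inclusion–exclusion. Total paths: C(32, 16) = 601080390. Through P₁: C(16, 3)·C(16, 13) = 313600. Through P₂: C(28, 14)·C(4, 2) = 240699600. Since P₁ is strictly southwest of P₂, a monotone path through both must visit P₁ then P₂; paths through both = C(16, 3)·C(12, 11)·C(4, 2) = 40320. Avoid both = 601080390 − 313600 − 240699600 + 40320 = 360107510.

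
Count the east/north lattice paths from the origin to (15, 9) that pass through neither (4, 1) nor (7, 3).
Number of paths = 719384

Inclusion–exclusion. Total paths: C(24, 15) = 1307504. Through P₁: C(5, 4)·C(19, 11) = 377910. Through P₂: C(10, 7)·C(14, 8) = 360360. Since P₁ is strictly southwest of P₂, a monotone path through both must visit P₁ then P₂; paths through both = C(5, 4)·C(5, 3)·C(14, 8) = 150150. Avoid both = 1307504 − 377910 − 360360 + 150150 = 719384.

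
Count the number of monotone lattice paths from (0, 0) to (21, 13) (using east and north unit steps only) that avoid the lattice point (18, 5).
Number of paths = 922431675

Total paths from (0, 0) to (21, 13): C(34, 21) = 927983760. Paths through (18, 5): (paths (0, 0) → (18, 5)) × (paths (18, 5) → (21, 13)) = C(23, 18) · C(11, 3) = 33649 · 165 = 5552085. Avoidance count = 927983760 − 5552085 = 922431675.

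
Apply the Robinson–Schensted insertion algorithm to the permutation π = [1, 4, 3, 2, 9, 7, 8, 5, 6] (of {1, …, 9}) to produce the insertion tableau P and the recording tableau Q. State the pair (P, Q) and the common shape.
P = [1, 2, 5, 6] / [3, 7, 8] / [4, 9];  Q = [1, 2, 5, 7] / [3, 6, 9] / [4, 8];  common shape = (4, 3, 2)

Row-insert the values π_1, π_2, … into P one at a time, bumping the leftmost entry strictly greater than the inserted value down to the next row. The recording tableau Q records, in position (i, j), the step at which that cell was added to P.
  Insert 1 (step 1): P = [1];  Q = [1]
  Insert 4 (step 2): P = [1, 4];  Q = [1, 2]
  Insert 3 (step 3): P = [1, 3] / [4];  Q = [1, 2] / [3]
  Insert 2 (step 4): P = [1, 2] / [3] / [4];  Q = [1, 2] / [3] / [4]
  Insert 9 (step 5): P = [1, 2, 9] / [3] / [4];  Q = [1, 2, 5] / [3] / [4]
  Insert 7 (step 6): P = [1, 2, 7] / [3, 9] / [4];  Q = [1, 2, 5] / [3, 6] / [4]
  Insert 8 (step 7): P = [1, 2, 7, 8] / [3, 9] / [4];  Q = [1, 2, 5, 7] / [3, 6] / [4]
  Insert 5 (step 8): P = [1, 2, 5, 8] / [3, 7] / [4, 9];  Q = [1, 2, 5, 7] / [3, 6] / [4, 8]
  Insert 6 (step 9): P = [1, 2, 5, 6] / [3, 7, 8] / [4, 9];  Q = [1, 2, 5, 7] / [3, 6, 9] / [4, 8]
Final shape: (4, 3, 2).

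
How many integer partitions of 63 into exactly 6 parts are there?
p(63, 6 parts) = 15944

Partitions of n into exactly k parts are in bijection with partitions of n − k into at most k parts (subtract 1 from each part). So p(63, exactly 6) = p(57, parts ≤ 6). Computing via the recurrence p(m, j) = p(m, j−1) + p(m−j, j) gives 15944.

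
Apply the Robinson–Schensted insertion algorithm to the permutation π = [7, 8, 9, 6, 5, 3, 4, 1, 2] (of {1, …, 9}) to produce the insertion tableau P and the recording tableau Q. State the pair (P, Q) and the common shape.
P = [1, 2, 9] / [3, 4] / [5, 8] / [6] / [7];  Q = [1, 2, 3] / [4, 7] / [5, 9] / [6] / [8];  common shape = (3, 2, 2, 1, 1)

Row-insert the values π_1, π_2, … into P one at a time, bumping the leftmost entry strictly greater than the inserted value down to the next row. The recording tableau Q records, in position (i, j), the step at which that cell was added to P.
  Insert 7 (step 1): P = [7];  Q = [1]
  Insert 8 (step 2): P = [7, 8];  Q = [1, 2]
  Insert 9 (step 3): P = [7, 8, 9];  Q = [1, 2, 3]
  Insert 6 (step 4): P = [6, 8, 9] / [7];  Q = [1, 2, 3] / [4]
  Insert 5 (step 5): P = [5, 8, 9] / [6] / [7];  Q = [1, 2, 3] / [4] / [5]
  Insert 3 (step 6): P = [3, 8, 9] / [5] / [6] / [7];  Q = [1, 2, 3] / [4] / [5] / [6]
  Insert 4 (step 7): P = [3, 4, 9] / [5, 8] / [6] / [7];  Q = [1, 2, 3] / [4, 7] / [5] / [6]
  Insert 1 (step 8): P = [1, 4, 9] / [3, 8] / [5] / [6] / [7];  Q = [1, 2, 3] / [4, 7] / [5] / [6] / [8]
  Insert 2 (step 9): P = [1, 2, 9] / [3, 4] / [5, 8] / [6] / [7];  Q = [1, 2, 3] / [4, 7] / [5, 9] / [6] / [8]
Final shape: (3, 2, 2, 1, 1).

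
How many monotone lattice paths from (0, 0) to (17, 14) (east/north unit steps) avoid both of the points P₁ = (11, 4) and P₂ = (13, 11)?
Number of paths = 168606465

Inclusion–exclusion. Total paths: C(31, 17) = 265182525. Through P₁: C(15, 11)·C(16, 6) = 10930920. Through P₂: C(24, 13)·C(7, 4) = 87365040. Since P₁ is strictly southwest of P₂, a monotone path through both must visit P₁ then P₂; paths through both = C(15, 11)·C(9, 2)·C(7, 4) = 1719900. Avoid both = 265182525 − 10930920 − 87365040 + 1719900 = 168606465.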